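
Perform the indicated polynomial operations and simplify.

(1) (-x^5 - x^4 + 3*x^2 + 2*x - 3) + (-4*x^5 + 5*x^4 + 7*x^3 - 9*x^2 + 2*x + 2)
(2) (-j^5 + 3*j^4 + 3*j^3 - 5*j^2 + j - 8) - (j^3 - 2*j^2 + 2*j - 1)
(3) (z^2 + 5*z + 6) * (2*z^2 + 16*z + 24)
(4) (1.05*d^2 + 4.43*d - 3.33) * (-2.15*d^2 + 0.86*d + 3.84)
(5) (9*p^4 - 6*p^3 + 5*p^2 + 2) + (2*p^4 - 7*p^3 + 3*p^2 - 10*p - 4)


(1) = -5*x^5 + 4*x^4 + 7*x^3 - 6*x^2 + 4*x - 1
(2) = -j^5 + 3*j^4 + 2*j^3 - 3*j^2 - j - 7
(3) = 2*z^4 + 26*z^3 + 116*z^2 + 216*z + 144
(4) = -2.2575*d^4 - 8.6215*d^3 + 15.0013*d^2 + 14.1474*d - 12.7872
(5) = 11*p^4 - 13*p^3 + 8*p^2 - 10*p - 2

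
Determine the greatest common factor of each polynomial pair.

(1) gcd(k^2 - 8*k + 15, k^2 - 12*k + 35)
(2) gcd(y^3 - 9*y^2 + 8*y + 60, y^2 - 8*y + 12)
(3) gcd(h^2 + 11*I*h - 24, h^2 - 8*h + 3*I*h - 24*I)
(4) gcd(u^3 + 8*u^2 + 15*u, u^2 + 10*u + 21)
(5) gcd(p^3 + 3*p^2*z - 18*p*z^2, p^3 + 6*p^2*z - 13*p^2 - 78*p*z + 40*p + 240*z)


(1) = k - 5
(2) = y - 6
(3) = h + 3*I
(4) = u + 3
(5) = gcd(p*(p - 3*z)*(p + 6*z), (p - 8)*(p - 5)*(p + 6*z)) = p + 6*z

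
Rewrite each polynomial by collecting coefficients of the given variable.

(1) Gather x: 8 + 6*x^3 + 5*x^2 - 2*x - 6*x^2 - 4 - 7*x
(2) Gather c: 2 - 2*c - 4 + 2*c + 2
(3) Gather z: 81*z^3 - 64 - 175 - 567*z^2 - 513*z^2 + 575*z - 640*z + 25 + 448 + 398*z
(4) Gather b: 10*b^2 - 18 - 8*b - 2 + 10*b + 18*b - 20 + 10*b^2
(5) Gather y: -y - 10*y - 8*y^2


(1) = 6*x^3 - x^2 - 9*x + 4
(2) = 0
(3) = 81*z^3 - 1080*z^2 + 333*z + 234
(4) = 20*b^2 + 20*b - 40
(5) = -8*y^2 - 11*y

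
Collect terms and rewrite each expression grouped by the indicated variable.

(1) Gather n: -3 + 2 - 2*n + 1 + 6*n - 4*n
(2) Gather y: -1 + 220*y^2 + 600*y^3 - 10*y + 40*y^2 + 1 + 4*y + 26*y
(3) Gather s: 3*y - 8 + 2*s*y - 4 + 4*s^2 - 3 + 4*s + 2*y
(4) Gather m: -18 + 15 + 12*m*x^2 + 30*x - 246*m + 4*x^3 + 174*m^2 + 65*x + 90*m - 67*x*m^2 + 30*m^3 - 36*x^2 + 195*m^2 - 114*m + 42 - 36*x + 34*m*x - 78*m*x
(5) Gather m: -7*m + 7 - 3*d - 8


(1) = 0
(2) = 600*y^3 + 260*y^2 + 20*y
(3) = 4*s^2 + s*(2*y + 4) + 5*y - 15
(4) = 30*m^3 + m^2*(369 - 67*x) + m*(12*x^2 - 44*x - 270) + 4*x^3 - 36*x^2 + 59*x + 39
(5) = -3*d - 7*m - 1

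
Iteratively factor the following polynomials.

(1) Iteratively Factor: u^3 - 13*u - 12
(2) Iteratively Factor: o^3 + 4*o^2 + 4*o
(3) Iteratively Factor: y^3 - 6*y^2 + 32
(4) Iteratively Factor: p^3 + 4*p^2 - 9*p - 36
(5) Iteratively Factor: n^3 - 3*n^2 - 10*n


(1) = (u + 3)*(u^2 - 3*u - 4) = (u + 1)*(u + 3)*(u - 4)
(2) = (o + 2)*(o^2 + 2*o) = (o + 2)^2*(o)
(3) = (y - 4)*(y^2 - 2*y - 8) = (y - 4)^2*(y + 2)
(4) = (p + 3)*(p^2 + p - 12) = (p - 3)*(p + 3)*(p + 4)
(5) = (n)*(n^2 - 3*n - 10) = n*(n + 2)*(n - 5)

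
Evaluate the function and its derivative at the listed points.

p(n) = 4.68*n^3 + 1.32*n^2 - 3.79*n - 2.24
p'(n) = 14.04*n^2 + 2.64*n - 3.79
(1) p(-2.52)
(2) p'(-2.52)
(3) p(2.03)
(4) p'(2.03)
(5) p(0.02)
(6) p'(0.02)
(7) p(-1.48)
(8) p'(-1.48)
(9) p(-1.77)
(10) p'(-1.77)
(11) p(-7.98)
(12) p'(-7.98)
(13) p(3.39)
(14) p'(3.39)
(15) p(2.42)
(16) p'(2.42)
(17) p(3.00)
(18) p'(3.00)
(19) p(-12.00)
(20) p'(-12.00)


(1) = -59.20
(2) = 78.72
(3) = 34.66
(4) = 59.43
(5) = -2.32
(6) = -3.73
(7) = -8.91
(8) = 23.06
(9) = -17.35
(10) = 35.52
(11) = -2266.17
(12) = 869.22
(13) = 182.41
(14) = 166.51
(15) = 62.65
(16) = 84.82
(17) = 124.63
(18) = 130.49
(19) = -7853.72
(20) = 1986.29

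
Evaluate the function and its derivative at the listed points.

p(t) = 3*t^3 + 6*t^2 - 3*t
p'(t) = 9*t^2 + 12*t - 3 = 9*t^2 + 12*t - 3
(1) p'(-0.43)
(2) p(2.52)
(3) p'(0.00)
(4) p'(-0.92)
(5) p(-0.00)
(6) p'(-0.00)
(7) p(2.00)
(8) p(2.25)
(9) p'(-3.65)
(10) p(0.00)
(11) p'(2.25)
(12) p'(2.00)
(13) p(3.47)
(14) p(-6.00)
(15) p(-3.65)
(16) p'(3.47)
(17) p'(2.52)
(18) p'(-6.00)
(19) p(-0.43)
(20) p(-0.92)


(1) = -6.50
(2) = 78.55
(3) = -3.00
(4) = -6.42
(5) = 0.00
(6) = -3.00
(7) = 42.00
(8) = 57.80
(9) = 73.10
(10) = 0.00
(11) = 69.56
(12) = 57.00
(13) = 187.18
(14) = -414.00
(15) = -55.00
(16) = 147.01
(17) = 84.39
(18) = 249.00
(19) = 2.16
(20) = 5.50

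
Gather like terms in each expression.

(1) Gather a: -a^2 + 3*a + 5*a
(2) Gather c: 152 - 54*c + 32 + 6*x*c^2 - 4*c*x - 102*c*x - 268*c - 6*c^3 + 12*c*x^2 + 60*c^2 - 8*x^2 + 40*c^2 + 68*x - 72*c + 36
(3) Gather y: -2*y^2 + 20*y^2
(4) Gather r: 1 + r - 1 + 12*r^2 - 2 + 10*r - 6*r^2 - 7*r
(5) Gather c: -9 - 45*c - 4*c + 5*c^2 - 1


(1) = -a^2 + 8*a
(2) = -6*c^3 + c^2*(6*x + 100) + c*(12*x^2 - 106*x - 394) - 8*x^2 + 68*x + 220
(3) = 18*y^2
(4) = 6*r^2 + 4*r - 2
(5) = 5*c^2 - 49*c - 10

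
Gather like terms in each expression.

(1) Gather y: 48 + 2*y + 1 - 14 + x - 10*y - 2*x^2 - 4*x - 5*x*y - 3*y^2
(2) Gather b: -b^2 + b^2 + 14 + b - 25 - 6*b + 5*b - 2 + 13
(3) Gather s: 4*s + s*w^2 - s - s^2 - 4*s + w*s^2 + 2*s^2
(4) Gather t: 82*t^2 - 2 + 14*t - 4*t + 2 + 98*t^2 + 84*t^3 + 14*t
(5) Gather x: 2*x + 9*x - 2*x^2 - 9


(1) = -2*x^2 - 3*x - 3*y^2 + y*(-5*x - 8) + 35
(2) = 0
(3) = s^2*(w + 1) + s*(w^2 - 1)
(4) = 84*t^3 + 180*t^2 + 24*t
(5) = -2*x^2 + 11*x - 9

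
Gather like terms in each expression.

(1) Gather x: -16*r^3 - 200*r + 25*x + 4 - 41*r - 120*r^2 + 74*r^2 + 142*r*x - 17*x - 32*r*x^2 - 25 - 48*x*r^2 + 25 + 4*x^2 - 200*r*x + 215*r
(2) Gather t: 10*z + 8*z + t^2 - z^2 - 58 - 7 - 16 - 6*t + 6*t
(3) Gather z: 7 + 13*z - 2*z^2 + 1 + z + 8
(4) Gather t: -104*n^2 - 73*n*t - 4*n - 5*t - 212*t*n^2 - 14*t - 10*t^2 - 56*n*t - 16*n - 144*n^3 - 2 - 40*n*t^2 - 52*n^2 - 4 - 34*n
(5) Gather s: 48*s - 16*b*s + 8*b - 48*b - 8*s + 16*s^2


(1) = -16*r^3 - 46*r^2 - 26*r + x^2*(4 - 32*r) + x*(-48*r^2 - 58*r + 8) + 4
(2) = t^2 - z^2 + 18*z - 81
(3) = -2*z^2 + 14*z + 16
(4) = -144*n^3 - 156*n^2 - 54*n + t^2*(-40*n - 10) + t*(-212*n^2 - 129*n - 19) - 6
(5) = -40*b + 16*s^2 + s*(40 - 16*b)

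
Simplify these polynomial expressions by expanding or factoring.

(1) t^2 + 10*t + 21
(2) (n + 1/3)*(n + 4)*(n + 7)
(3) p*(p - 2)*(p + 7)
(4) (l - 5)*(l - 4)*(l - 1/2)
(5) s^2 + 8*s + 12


(1) = (t + 3)*(t + 7)
(2) = n^3 + 34*n^2/3 + 95*n/3 + 28/3
(3) = p^3 + 5*p^2 - 14*p
(4) = l^3 - 19*l^2/2 + 49*l/2 - 10
(5) = (s + 2)*(s + 6)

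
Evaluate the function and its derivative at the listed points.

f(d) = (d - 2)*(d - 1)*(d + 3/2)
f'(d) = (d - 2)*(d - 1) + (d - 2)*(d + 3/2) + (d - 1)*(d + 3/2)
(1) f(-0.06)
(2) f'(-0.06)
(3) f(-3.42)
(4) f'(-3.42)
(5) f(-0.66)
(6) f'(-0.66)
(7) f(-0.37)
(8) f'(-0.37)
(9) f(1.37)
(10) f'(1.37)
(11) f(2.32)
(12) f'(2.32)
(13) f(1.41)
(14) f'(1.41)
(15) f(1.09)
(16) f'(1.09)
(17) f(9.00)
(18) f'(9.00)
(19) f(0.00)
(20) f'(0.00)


(1) = 3.14
(2) = -2.31
(3) = -46.00
(4) = 42.85
(5) = 3.71
(6) = 0.79
(7) = 3.67
(8) = -0.98
(9) = -0.67
(10) = -0.98
(11) = 1.61
(12) = 6.69
(13) = -0.70
(14) = -0.77
(15) = -0.21
(16) = -2.21
(17) = 588.00
(18) = 213.50
(19) = 3.00
(20) = -2.50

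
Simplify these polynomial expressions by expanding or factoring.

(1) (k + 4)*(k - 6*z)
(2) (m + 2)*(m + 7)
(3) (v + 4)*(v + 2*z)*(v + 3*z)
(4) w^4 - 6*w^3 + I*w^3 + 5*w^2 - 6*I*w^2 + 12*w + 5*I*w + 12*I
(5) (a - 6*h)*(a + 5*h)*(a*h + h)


(1) = k^2 - 6*k*z + 4*k - 24*z
(2) = m^2 + 9*m + 14
(3) = v^3 + 5*v^2*z + 4*v^2 + 6*v*z^2 + 20*v*z + 24*z^2
(4) = (w - 4)*(w - 3)*(w + 1)*(w + I)
(5) = a^3*h - a^2*h^2 + a^2*h - 30*a*h^3 - a*h^2 - 30*h^3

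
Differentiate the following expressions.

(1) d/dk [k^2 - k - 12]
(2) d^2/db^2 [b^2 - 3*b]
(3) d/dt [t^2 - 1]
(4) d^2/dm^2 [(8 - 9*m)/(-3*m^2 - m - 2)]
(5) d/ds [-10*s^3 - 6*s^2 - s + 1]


(1) = 2*k - 1
(2) = 2
(3) = 2*t
(4) = 2*(3*(5 - 27*m)*(3*m^2 + m + 2) + (6*m + 1)^2*(9*m - 8))/(3*m^2 + m + 2)^3
(5) = -30*s^2 - 12*s - 1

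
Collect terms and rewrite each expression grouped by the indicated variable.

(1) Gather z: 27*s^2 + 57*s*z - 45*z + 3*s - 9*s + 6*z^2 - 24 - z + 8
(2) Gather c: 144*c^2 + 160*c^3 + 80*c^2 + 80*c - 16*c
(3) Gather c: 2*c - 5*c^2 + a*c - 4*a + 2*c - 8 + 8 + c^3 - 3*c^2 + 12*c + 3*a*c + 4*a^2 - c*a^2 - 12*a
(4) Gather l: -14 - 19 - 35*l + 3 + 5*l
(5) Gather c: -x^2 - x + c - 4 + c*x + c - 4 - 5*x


(1) = 27*s^2 - 6*s + 6*z^2 + z*(57*s - 46) - 16
(2) = 160*c^3 + 224*c^2 + 64*c
(3) = 4*a^2 - 16*a + c^3 - 8*c^2 + c*(-a^2 + 4*a + 16)
(4) = -30*l - 30
(5) = c*(x + 2) - x^2 - 6*x - 8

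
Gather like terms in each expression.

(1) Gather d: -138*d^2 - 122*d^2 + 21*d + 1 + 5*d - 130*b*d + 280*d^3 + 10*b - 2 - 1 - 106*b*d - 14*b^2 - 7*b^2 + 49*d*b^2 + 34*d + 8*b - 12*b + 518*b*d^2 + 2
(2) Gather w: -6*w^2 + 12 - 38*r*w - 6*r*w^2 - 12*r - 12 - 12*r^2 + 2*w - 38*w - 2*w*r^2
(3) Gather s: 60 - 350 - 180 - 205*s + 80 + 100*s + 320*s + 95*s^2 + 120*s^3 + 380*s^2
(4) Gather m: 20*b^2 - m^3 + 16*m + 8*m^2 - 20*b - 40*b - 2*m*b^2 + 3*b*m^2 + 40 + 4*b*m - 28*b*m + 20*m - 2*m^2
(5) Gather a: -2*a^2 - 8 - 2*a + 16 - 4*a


(1) = -21*b^2 + 6*b + 280*d^3 + d^2*(518*b - 260) + d*(49*b^2 - 236*b + 60)
(2) = -12*r^2 - 12*r + w^2*(-6*r - 6) + w*(-2*r^2 - 38*r - 36)
(3) = 120*s^3 + 475*s^2 + 215*s - 390
(4) = 20*b^2 - 60*b - m^3 + m^2*(3*b + 6) + m*(-2*b^2 - 24*b + 36) + 40
(5) = -2*a^2 - 6*a + 8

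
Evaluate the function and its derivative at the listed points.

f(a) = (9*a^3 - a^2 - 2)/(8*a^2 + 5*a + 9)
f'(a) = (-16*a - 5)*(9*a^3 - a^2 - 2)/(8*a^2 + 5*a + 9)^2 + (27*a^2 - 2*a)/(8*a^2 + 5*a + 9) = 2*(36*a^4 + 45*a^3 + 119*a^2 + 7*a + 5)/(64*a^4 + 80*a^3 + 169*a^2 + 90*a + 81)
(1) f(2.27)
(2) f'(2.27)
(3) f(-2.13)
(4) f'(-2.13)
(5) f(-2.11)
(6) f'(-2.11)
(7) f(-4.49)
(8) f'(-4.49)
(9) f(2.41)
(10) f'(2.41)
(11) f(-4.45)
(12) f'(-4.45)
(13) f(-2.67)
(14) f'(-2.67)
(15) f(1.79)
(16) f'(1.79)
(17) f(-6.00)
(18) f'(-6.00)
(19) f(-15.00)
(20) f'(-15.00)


(1) = 1.59
(2) = 1.12
(3) = -2.70
(4) = 1.39
(5) = -2.67
(6) = 1.40
(7) = -5.66
(8) = 1.18
(9) = 1.75
(10) = 1.12
(11) = -5.61
(12) = 1.18
(13) = -3.43
(14) = 1.30
(15) = 1.06
(16) = 1.08
(17) = -7.42
(18) = 1.16
(19) = -17.65
(20) = 1.13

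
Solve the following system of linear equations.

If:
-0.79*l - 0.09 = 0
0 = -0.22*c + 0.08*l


Then:
c = -0.04
l = -0.11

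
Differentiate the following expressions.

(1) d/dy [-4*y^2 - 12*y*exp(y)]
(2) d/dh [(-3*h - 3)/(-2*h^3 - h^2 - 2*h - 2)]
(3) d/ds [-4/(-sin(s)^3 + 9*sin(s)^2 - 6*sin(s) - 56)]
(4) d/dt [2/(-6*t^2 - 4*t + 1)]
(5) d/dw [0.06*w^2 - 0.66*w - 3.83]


(1) = -12*y*exp(y) - 8*y - 12*exp(y)
(2) = 3*(2*h^3 + h^2 + 2*h - 2*(h + 1)*(3*h^2 + h + 1) + 2)/(2*h^3 + h^2 + 2*h + 2)^2
(3) = 12*(6*sin(s) + cos(s)^2 - 3)*cos(s)/(sin(s)^3 - 9*sin(s)^2 + 6*sin(s) + 56)^2
(4) = 8*(3*t + 1)/(6*t^2 + 4*t - 1)^2
(5) = 0.12*w - 0.66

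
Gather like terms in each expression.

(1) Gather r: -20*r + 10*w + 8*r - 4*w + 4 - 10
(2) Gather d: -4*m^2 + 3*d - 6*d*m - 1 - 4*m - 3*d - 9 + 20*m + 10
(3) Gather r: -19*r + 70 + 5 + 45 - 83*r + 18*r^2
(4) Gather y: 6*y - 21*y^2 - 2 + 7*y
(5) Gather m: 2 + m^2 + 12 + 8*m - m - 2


(1) = -12*r + 6*w - 6
(2) = -6*d*m - 4*m^2 + 16*m
(3) = 18*r^2 - 102*r + 120
(4) = -21*y^2 + 13*y - 2
(5) = m^2 + 7*m + 12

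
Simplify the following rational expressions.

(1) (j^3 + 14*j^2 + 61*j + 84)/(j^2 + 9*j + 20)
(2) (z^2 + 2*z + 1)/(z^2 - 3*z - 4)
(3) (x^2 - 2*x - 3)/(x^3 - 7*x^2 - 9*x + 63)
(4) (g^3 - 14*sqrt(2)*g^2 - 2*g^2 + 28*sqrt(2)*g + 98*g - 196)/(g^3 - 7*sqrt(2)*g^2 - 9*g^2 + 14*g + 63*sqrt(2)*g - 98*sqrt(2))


(1) = (j^2 + 10*j + 21)/(j + 5)
(2) = (z + 1)/(z - 4)
(3) = (x + 1)/(x^2 - 4*x - 21)
(4) = (g - 7*sqrt(2))/(g - 7)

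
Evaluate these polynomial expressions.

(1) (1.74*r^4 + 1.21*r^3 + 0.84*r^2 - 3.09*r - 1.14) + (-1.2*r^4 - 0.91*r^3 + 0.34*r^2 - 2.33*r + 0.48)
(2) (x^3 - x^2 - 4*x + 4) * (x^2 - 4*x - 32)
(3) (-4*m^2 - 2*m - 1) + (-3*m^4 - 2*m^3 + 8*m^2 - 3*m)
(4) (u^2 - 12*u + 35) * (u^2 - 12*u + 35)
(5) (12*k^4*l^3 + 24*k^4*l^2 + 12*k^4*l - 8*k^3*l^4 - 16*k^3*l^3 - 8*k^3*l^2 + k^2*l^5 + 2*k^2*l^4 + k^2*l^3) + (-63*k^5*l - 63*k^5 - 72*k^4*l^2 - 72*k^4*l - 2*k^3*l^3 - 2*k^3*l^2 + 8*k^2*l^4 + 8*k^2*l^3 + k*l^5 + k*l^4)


(1) = 0.54*r^4 + 0.3*r^3 + 1.18*r^2 - 5.42*r - 0.66
(2) = x^5 - 5*x^4 - 32*x^3 + 52*x^2 + 112*x - 128
(3) = -3*m^4 - 2*m^3 + 4*m^2 - 5*m - 1
(4) = u^4 - 24*u^3 + 214*u^2 - 840*u + 1225
(5) = -63*k^5*l - 63*k^5 + 12*k^4*l^3 - 48*k^4*l^2 - 60*k^4*l - 8*k^3*l^4 - 18*k^3*l^3 - 10*k^3*l^2 + k^2*l^5 + 10*k^2*l^4 + 9*k^2*l^3 + k*l^5 + k*l^4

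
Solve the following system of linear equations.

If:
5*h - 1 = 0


Then:
h = 1/5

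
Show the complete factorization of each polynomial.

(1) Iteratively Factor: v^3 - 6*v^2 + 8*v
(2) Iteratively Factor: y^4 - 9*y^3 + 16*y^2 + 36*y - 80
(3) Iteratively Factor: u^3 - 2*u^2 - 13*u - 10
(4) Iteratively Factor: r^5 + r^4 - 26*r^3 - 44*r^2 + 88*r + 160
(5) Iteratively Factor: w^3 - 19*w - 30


(1) = (v - 2)*(v^2 - 4*v) = v*(v - 2)*(v - 4)
(2) = (y - 4)*(y^3 - 5*y^2 - 4*y + 20) = (y - 5)*(y - 4)*(y^2 - 4) = (y - 5)*(y - 4)*(y + 2)*(y - 2)
(3) = (u + 2)*(u^2 - 4*u - 5) = (u - 5)*(u + 2)*(u + 1)
(4) = (r + 4)*(r^4 - 3*r^3 - 14*r^2 + 12*r + 40) = (r - 2)*(r + 4)*(r^3 - r^2 - 16*r - 20) = (r - 2)*(r + 2)*(r + 4)*(r^2 - 3*r - 10) = (r - 5)*(r - 2)*(r + 2)*(r + 4)*(r + 2)
(5) = (w - 5)*(w^2 + 5*w + 6) = (w - 5)*(w + 3)*(w + 2)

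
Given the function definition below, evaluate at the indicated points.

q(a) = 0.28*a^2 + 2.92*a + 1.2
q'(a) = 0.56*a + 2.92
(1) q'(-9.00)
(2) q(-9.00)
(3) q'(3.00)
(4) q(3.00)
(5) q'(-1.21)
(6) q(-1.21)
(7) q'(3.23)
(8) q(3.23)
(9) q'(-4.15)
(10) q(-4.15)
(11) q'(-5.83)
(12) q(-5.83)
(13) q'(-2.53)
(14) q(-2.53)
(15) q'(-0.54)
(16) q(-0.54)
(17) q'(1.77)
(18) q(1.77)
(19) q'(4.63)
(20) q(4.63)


(1) = -2.12
(2) = -2.40
(3) = 4.60
(4) = 12.48
(5) = 2.24
(6) = -1.92
(7) = 4.73
(8) = 13.55
(9) = 0.60
(10) = -6.10
(11) = -0.34
(12) = -6.31
(13) = 1.50
(14) = -4.40
(15) = 2.62
(16) = -0.30
(17) = 3.91
(18) = 7.25
(19) = 5.51
(20) = 20.72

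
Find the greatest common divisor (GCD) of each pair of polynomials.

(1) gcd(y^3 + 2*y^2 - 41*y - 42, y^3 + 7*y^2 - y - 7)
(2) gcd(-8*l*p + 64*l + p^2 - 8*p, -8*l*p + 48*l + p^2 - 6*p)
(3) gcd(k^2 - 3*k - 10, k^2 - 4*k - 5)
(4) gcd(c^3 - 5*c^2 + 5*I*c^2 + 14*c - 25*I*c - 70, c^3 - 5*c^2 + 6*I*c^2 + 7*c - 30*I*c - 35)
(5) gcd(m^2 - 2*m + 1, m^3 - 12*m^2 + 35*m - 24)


(1) = y^2 + 8*y + 7
(2) = gcd((-8*l + p)*(p - 8), (-8*l + p)*(p - 6)) = -8*l + p
(3) = gcd((k - 5)*(k + 2), (k - 5)*(k + 1)) = k - 5
(4) = c^2 + c*(-5 + 7*I) - 35*I
(5) = gcd((m - 1)^2, (m - 8)*(m - 3)*(m - 1)) = m - 1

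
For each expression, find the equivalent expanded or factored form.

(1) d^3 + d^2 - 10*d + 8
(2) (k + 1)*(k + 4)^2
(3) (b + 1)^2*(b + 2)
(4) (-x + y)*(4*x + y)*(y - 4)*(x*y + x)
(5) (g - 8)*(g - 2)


(1) = (d - 2)*(d - 1)*(d + 4)
(2) = k^3 + 9*k^2 + 24*k + 16
(3) = b^3 + 4*b^2 + 5*b + 2
(4) = -4*x^3*y^2 + 12*x^3*y + 16*x^3 + 3*x^2*y^3 - 9*x^2*y^2 - 12*x^2*y + x*y^4 - 3*x*y^3 - 4*x*y^2
(5) = g^2 - 10*g + 16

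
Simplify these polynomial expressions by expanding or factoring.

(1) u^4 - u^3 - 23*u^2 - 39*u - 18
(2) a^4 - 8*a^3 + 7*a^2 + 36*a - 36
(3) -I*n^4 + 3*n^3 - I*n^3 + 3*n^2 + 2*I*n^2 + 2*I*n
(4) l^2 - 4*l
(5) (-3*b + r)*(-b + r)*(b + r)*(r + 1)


(1) = (u - 6)*(u + 1)^2*(u + 3)
(2) = (a - 6)*(a - 3)*(a - 1)*(a + 2)
(3) = n*(n + I)*(n + 2*I)*(-I*n - I)
(4) = l*(l - 4)
(5) = 3*b^3*r + 3*b^3 - b^2*r^2 - b^2*r - 3*b*r^3 - 3*b*r^2 + r^4 + r^3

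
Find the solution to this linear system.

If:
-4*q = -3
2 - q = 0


Then:
No Solution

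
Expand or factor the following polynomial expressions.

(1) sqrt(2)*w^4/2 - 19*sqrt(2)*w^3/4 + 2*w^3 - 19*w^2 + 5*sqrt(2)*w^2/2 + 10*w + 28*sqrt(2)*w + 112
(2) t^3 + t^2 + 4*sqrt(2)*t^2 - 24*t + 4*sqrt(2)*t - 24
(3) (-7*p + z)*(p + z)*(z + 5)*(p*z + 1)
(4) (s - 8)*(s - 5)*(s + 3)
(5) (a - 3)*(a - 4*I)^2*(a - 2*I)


(1) = (w - 8)*(w - 7/2)*(w + 2*sqrt(2))*(sqrt(2)*w/2 + sqrt(2))
(2) = (t + 1)*(t - 2*sqrt(2))*(t + 6*sqrt(2))
(3) = -7*p^3*z^2 - 35*p^3*z - 6*p^2*z^3 - 30*p^2*z^2 - 7*p^2*z - 35*p^2 + p*z^4 + 5*p*z^3 - 6*p*z^2 - 30*p*z + z^3 + 5*z^2
(4) = s^3 - 10*s^2 + s + 120
(5) = a^4 - 3*a^3 - 10*I*a^3 - 32*a^2 + 30*I*a^2 + 96*a + 32*I*a - 96*I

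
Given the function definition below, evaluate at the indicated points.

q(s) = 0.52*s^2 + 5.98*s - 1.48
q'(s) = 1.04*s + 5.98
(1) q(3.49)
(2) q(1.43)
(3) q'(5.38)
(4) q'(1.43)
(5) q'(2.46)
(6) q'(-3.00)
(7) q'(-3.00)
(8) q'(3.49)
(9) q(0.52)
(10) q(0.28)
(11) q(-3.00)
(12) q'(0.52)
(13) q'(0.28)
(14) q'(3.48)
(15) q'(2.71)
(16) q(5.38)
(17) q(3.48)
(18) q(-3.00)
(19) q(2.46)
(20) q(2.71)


(1) = 25.72
(2) = 8.13
(3) = 11.58
(4) = 7.47
(5) = 8.54
(6) = 2.86
(7) = 2.86
(8) = 9.61
(9) = 1.77
(10) = 0.24
(11) = -14.74
(12) = 6.52
(13) = 6.27
(14) = 9.60
(15) = 8.80
(16) = 45.74
(17) = 25.63
(18) = -14.74
(19) = 16.38
(20) = 18.54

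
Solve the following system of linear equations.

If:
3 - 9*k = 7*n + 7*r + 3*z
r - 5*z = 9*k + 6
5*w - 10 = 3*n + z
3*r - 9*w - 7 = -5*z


Then:
k = -1663*z/2889 - 808/2889
n = 158*z/321 - 865/321
r = 1118/321 - 58*z/321
w = 53*z/107 + 41/107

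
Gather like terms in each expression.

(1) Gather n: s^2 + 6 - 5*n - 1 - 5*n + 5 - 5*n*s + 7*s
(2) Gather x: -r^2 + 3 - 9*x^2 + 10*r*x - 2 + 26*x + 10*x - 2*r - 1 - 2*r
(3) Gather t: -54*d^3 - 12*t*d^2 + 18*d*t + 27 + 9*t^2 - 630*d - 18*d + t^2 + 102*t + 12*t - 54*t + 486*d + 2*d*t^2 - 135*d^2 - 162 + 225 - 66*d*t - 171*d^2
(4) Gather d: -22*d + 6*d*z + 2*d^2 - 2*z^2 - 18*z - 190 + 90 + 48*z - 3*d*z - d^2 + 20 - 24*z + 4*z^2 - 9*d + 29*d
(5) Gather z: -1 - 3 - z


(1) = n*(-5*s - 10) + s^2 + 7*s + 10
(2) = -r^2 - 4*r - 9*x^2 + x*(10*r + 36)
(3) = -54*d^3 - 306*d^2 - 162*d + t^2*(2*d + 10) + t*(-12*d^2 - 48*d + 60) + 90
(4) = d^2 + d*(3*z - 2) + 2*z^2 + 6*z - 80
(5) = -z - 4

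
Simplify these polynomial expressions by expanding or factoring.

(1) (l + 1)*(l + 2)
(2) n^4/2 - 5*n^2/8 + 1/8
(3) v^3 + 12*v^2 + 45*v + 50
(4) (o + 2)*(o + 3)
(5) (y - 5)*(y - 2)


(1) = l^2 + 3*l + 2
(2) = (n/2 + 1/2)*(n - 1)*(n - 1/2)*(n + 1/2)
(3) = (v + 2)*(v + 5)^2
(4) = o^2 + 5*o + 6
(5) = y^2 - 7*y + 10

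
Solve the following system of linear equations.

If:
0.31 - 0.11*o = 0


Then:
o = 2.82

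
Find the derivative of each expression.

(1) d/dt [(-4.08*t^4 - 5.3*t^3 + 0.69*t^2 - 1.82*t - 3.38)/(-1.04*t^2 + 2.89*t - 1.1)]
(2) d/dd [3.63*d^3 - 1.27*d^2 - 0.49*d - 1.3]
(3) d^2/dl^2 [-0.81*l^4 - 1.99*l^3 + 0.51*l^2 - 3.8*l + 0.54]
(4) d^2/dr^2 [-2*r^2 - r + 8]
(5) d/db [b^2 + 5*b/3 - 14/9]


(1) = (8.4864*t^5 - 29.8616*t^4 - 12.682*t^3 + 17.5913*t^2 - 8.5484*t + 11.7702)/(1.0816*t^4 - 6.0112*t^3 + 10.6401*t^2 - 6.358*t + 1.21)
(2) = 10.89*d^2 - 2.54*d - 0.49
(3) = -9.72*l^2 - 11.94*l + 1.02
(4) = -4
(5) = 2*b + 5/3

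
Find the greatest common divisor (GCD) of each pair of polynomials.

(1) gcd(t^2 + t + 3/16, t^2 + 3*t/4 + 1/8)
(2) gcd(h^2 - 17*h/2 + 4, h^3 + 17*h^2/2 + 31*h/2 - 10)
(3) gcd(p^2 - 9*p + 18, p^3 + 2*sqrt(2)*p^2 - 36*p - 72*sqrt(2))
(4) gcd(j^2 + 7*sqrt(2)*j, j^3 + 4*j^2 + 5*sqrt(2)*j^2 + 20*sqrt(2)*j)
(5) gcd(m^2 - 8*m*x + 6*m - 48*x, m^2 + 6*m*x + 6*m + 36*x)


(1) = gcd((t + 1/4)*(t + 3/4), (t + 1/4)*(t + 1/2)) = t + 1/4
(2) = gcd((h - 8)*(h - 1/2), (h - 1/2)*(h + 4)*(h + 5)) = h - 1/2
(3) = p - 6
(4) = gcd(j*(j + 7*sqrt(2)), j*(j + 4)*(j + 5*sqrt(2))) = j
(5) = m + 6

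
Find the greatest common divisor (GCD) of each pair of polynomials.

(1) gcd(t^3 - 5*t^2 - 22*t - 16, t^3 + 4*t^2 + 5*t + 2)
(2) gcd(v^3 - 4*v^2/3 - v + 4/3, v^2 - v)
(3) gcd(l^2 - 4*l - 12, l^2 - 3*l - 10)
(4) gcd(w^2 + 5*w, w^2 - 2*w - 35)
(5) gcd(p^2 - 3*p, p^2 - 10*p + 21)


(1) = t^2 + 3*t + 2
(2) = gcd((v - 4/3)*(v - 1)*(v + 1), v*(v - 1)) = v - 1
(3) = gcd((l - 6)*(l + 2), (l - 5)*(l + 2)) = l + 2
(4) = gcd(w*(w + 5), (w - 7)*(w + 5)) = w + 5
(5) = p - 3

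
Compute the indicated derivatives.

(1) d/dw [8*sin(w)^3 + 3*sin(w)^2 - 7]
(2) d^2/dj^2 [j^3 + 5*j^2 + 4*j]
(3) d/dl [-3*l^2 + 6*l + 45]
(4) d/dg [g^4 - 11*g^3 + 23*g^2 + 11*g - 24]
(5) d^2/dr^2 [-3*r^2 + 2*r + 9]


(1) = 6*(4*sin(w) + 1)*sin(w)*cos(w)
(2) = 6*j + 10
(3) = 6 - 6*l
(4) = 4*g^3 - 33*g^2 + 46*g + 11
(5) = -6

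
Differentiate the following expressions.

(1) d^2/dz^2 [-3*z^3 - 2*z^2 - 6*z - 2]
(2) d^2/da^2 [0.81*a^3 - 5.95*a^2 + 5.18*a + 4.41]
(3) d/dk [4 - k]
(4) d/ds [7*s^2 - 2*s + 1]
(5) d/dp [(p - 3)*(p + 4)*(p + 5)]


(1) = -18*z - 4
(2) = 4.86*a - 11.9
(3) = -1
(4) = 14*s - 2
(5) = 3*p^2 + 12*p - 7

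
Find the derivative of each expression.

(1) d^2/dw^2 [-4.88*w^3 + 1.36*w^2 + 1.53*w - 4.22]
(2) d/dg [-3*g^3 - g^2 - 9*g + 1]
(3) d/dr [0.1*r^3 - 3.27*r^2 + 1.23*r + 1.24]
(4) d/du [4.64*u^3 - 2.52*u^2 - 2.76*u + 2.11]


(1) = 2.72 - 29.28*w
(2) = -9*g^2 - 2*g - 9
(3) = 0.3*r^2 - 6.54*r + 1.23
(4) = 13.92*u^2 - 5.04*u - 2.76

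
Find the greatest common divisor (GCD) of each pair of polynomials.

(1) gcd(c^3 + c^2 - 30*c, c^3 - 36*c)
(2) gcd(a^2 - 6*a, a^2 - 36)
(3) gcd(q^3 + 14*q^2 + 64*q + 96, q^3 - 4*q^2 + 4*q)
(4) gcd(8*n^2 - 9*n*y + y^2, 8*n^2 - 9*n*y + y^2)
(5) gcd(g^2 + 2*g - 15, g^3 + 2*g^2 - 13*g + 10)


(1) = c^2 + 6*c
(2) = gcd(a*(a - 6), (a - 6)*(a + 6)) = a - 6
(3) = gcd((q + 4)^2*(q + 6), q*(q - 2)^2) = 1
(4) = gcd((-8*n + y)*(-n + y), (-8*n + y)*(-n + y)) = 8*n^2 - 9*n*y + y^2
(5) = gcd((g - 3)*(g + 5), (g - 2)*(g - 1)*(g + 5)) = g + 5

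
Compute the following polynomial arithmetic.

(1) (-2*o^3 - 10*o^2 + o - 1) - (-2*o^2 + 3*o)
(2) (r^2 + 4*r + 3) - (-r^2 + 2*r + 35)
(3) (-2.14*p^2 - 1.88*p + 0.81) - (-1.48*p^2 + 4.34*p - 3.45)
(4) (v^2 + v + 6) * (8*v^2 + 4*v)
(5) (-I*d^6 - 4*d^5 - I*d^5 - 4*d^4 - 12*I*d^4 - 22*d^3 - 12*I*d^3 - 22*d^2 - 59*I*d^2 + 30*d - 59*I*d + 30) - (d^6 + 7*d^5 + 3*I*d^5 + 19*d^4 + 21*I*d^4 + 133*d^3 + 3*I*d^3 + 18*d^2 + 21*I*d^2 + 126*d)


(1) = -2*o^3 - 8*o^2 - 2*o - 1
(2) = 2*r^2 + 2*r - 32
(3) = -0.66*p^2 - 6.22*p + 4.26
(4) = 8*v^4 + 12*v^3 + 52*v^2 + 24*v
(5) = -d^6 - I*d^6 - 11*d^5 - 4*I*d^5 - 23*d^4 - 33*I*d^4 - 155*d^3 - 15*I*d^3 - 40*d^2 - 80*I*d^2 - 96*d - 59*I*d + 30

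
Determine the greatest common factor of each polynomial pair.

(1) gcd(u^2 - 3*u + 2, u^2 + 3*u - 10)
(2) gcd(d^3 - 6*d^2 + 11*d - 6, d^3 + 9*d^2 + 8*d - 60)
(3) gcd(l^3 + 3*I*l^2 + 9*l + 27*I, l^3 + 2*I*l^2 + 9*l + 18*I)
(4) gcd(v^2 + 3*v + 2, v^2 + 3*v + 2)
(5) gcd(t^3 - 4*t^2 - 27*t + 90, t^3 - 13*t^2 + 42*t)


(1) = u - 2
(2) = d - 2
(3) = l^2 + 9
(4) = v^2 + 3*v + 2
(5) = t - 6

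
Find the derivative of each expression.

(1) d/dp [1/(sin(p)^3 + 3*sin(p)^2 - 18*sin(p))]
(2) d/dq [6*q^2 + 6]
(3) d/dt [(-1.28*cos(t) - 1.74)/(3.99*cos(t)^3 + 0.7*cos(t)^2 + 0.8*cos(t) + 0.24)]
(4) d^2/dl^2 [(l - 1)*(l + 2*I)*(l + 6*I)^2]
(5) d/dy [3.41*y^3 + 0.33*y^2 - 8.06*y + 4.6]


(1) = 3*(-cos(p) - 2/tan(p) + 6*cos(p)/sin(p)^2)/((sin(p) - 3)^2*(sin(p) + 6)^2)
(2) = 12*q
(3) = -(10.2144*cos(t)^3 + 21.7238*cos(t)^2 + 2.436*cos(t) + 1.0848)*sin(t)/(3.99*cos(t)^3 + 0.7*cos(t)^2 + 0.8*cos(t) + 0.24)^2
(4) = 12*l^2 + l*(-6 + 84*I) - 120 - 28*I
(5) = 10.23*y^2 + 0.66*y - 8.06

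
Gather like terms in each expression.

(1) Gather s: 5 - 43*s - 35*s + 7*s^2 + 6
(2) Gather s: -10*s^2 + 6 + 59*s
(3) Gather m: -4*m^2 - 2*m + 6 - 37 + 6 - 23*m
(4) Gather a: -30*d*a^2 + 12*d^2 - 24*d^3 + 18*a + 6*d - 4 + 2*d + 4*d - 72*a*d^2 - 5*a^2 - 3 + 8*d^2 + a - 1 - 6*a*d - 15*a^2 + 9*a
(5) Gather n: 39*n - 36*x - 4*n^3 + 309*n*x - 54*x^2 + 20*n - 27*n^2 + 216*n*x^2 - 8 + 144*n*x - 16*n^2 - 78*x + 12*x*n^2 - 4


(1) = 7*s^2 - 78*s + 11
(2) = -10*s^2 + 59*s + 6
(3) = -4*m^2 - 25*m - 25
(4) = a^2*(-30*d - 20) + a*(-72*d^2 - 6*d + 28) - 24*d^3 + 20*d^2 + 12*d - 8
(5) = -4*n^3 + n^2*(12*x - 43) + n*(216*x^2 + 453*x + 59) - 54*x^2 - 114*x - 12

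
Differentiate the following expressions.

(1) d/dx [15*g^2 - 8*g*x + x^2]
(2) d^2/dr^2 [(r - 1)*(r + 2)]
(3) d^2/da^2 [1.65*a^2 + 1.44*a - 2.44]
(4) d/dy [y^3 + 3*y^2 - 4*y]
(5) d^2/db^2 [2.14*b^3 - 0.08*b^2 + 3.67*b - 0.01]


(1) = -8*g + 2*x
(2) = 2
(3) = 3.30000000000000
(4) = 3*y^2 + 6*y - 4
(5) = 12.84*b - 0.16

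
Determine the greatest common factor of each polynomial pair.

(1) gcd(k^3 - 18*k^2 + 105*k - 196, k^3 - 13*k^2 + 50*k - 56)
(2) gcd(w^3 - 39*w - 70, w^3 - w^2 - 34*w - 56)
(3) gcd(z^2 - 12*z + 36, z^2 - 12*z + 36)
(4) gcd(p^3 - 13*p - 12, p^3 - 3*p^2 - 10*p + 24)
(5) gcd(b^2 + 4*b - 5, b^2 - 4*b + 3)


(1) = k^2 - 11*k + 28
(2) = w^2 - 5*w - 14
(3) = z^2 - 12*z + 36
(4) = p^2 - p - 12
(5) = gcd((b - 1)*(b + 5), (b - 3)*(b - 1)) = b - 1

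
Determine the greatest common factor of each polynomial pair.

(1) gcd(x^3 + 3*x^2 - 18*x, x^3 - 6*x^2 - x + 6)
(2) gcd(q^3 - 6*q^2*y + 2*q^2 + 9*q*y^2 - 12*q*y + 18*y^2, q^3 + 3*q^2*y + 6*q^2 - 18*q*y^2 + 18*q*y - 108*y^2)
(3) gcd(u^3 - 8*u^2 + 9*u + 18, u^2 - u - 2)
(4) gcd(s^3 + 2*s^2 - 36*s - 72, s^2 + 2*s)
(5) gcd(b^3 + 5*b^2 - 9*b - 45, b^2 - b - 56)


(1) = gcd(x*(x - 3)*(x + 6), (x - 6)*(x - 1)*(x + 1)) = 1
(2) = -q + 3*y
(3) = gcd((u - 6)*(u - 3)*(u + 1), (u - 2)*(u + 1)) = u + 1
(4) = s + 2
(5) = gcd((b - 3)*(b + 3)*(b + 5), (b - 8)*(b + 7)) = 1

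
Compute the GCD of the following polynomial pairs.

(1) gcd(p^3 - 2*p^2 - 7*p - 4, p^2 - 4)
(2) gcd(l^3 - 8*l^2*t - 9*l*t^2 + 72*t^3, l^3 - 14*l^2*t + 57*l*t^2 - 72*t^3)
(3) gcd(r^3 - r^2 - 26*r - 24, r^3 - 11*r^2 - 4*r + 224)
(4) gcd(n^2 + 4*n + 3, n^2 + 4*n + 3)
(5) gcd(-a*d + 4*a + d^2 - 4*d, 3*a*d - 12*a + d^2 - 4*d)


(1) = 1
(2) = l^2 - 11*l*t + 24*t^2
(3) = gcd((r - 6)*(r + 1)*(r + 4), (r - 8)*(r - 7)*(r + 4)) = r + 4
(4) = gcd((n + 1)*(n + 3), (n + 1)*(n + 3)) = n^2 + 4*n + 3
(5) = gcd((-a + d)*(d - 4), (3*a + d)*(d - 4)) = d - 4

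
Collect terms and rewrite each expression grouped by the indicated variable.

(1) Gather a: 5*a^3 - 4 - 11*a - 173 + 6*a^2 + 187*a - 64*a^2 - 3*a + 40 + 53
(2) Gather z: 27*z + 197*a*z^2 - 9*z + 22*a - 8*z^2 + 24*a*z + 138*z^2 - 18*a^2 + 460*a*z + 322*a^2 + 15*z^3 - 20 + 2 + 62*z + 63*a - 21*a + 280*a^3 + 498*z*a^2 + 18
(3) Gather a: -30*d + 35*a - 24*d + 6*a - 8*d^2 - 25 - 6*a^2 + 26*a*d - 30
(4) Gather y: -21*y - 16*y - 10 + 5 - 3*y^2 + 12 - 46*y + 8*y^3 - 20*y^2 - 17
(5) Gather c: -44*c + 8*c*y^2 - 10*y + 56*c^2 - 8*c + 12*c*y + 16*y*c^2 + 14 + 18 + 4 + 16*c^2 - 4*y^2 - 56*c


(1) = 5*a^3 - 58*a^2 + 173*a - 84
(2) = 280*a^3 + 304*a^2 + 64*a + 15*z^3 + z^2*(197*a + 130) + z*(498*a^2 + 484*a + 80)
(3) = -6*a^2 + a*(26*d + 41) - 8*d^2 - 54*d - 55
(4) = 8*y^3 - 23*y^2 - 83*y - 10
(5) = c^2*(16*y + 72) + c*(8*y^2 + 12*y - 108) - 4*y^2 - 10*y + 36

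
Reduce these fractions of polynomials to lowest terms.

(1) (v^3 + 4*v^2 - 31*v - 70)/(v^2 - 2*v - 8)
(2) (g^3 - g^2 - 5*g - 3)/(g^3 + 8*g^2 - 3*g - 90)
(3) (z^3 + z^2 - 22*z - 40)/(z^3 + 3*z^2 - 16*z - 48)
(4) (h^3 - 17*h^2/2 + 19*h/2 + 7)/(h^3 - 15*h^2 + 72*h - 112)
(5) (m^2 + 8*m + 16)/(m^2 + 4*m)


(1) = (v^2 + 2*v - 35)/(v - 4)
(2) = (g^2 + 2*g + 1)/(g^2 + 11*g + 30)
(3) = (z^2 - 3*z - 10)/(z^2 - z - 12)
(4) = (2*h^2 - 3*h - 2)/(2*h^2 - 16*h + 32)
(5) = (m + 4)/m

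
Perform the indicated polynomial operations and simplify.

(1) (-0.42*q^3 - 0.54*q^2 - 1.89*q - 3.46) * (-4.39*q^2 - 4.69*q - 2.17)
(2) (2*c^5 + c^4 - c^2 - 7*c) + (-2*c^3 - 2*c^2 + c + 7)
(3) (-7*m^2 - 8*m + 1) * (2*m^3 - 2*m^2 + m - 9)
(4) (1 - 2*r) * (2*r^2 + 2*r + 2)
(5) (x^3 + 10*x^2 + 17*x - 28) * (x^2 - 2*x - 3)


(1) = 1.8438*q^5 + 4.3404*q^4 + 11.7411*q^3 + 25.2253*q^2 + 20.3287*q + 7.5082
(2) = 2*c^5 + c^4 - 2*c^3 - 3*c^2 - 6*c + 7
(3) = -14*m^5 - 2*m^4 + 11*m^3 + 53*m^2 + 73*m - 9
(4) = -4*r^3 - 2*r^2 - 2*r + 2
(5) = x^5 + 8*x^4 - 6*x^3 - 92*x^2 + 5*x + 84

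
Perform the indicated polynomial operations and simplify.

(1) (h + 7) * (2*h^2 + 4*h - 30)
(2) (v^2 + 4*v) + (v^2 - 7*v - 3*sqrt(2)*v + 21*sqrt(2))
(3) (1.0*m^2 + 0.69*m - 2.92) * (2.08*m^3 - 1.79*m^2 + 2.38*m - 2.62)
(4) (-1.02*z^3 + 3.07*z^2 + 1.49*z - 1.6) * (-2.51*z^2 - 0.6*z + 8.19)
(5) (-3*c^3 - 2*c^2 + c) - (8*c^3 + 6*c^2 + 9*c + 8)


(1) = 2*h^3 + 18*h^2 - 2*h - 210
(2) = 2*v^2 - 3*sqrt(2)*v - 3*v + 21*sqrt(2)
(3) = 2.08*m^5 - 0.3548*m^4 - 4.9287*m^3 + 4.249*m^2 - 8.7574*m + 7.6504
(4) = 2.5602*z^5 - 7.0937*z^4 - 13.9357*z^3 + 28.2653*z^2 + 13.1631*z - 13.104
(5) = -11*c^3 - 8*c^2 - 8*c - 8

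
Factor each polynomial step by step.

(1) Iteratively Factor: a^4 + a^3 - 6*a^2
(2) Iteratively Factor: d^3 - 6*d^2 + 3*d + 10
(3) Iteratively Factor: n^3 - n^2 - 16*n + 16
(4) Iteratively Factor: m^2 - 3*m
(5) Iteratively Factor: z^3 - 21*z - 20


(1) = (a)*(a^3 + a^2 - 6*a) = a^2*(a^2 + a - 6) = a^2*(a - 2)*(a + 3)
(2) = (d + 1)*(d^2 - 7*d + 10) = (d - 2)*(d + 1)*(d - 5)
(3) = (n - 1)*(n^2 - 16) = (n - 4)*(n - 1)*(n + 4)
(4) = (m)*(m - 3)
(5) = (z - 5)*(z^2 + 5*z + 4) = (z - 5)*(z + 4)*(z + 1)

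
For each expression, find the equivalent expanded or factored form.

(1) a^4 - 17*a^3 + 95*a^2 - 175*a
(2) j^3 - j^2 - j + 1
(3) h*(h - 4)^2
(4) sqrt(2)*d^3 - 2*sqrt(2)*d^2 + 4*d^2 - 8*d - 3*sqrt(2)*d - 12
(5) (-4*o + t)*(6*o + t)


(1) = a*(a - 7)*(a - 5)^2
(2) = (j - 1)^2*(j + 1)
(3) = h^3 - 8*h^2 + 16*h
(4) = (d - 3)*(d + 2*sqrt(2))*(sqrt(2)*d + sqrt(2))
(5) = -24*o^2 + 2*o*t + t^2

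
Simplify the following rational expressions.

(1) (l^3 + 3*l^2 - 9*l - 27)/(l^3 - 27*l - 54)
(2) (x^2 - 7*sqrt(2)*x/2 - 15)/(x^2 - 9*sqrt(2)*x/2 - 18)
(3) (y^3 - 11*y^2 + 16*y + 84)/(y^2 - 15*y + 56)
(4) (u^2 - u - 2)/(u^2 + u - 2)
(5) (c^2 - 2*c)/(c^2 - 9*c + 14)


(1) = (l - 3)/(l - 6)
(2) = (4*x - 20*sqrt(2))/(4*x - 24*sqrt(2))
(3) = (y^2 - 4*y - 12)/(y - 8)
(4) = (u^2 - u - 2)/(u^2 + u - 2)
(5) = c/(c - 7)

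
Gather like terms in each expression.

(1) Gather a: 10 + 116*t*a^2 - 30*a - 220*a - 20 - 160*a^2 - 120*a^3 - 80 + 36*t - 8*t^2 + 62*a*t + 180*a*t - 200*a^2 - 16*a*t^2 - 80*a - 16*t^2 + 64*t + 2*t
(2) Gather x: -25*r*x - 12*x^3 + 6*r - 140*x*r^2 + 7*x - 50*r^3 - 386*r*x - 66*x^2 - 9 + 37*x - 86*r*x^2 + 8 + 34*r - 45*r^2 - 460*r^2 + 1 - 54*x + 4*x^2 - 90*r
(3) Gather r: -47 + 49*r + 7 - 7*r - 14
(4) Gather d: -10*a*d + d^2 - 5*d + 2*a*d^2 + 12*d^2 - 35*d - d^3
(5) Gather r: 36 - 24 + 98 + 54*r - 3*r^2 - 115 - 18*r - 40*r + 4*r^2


(1) = -120*a^3 + a^2*(116*t - 360) + a*(-16*t^2 + 242*t - 330) - 24*t^2 + 102*t - 90
(2) = -50*r^3 - 505*r^2 - 50*r - 12*x^3 + x^2*(-86*r - 62) + x*(-140*r^2 - 411*r - 10)
(3) = 42*r - 54
(4) = -d^3 + d^2*(2*a + 13) + d*(-10*a - 40)
(5) = r^2 - 4*r - 5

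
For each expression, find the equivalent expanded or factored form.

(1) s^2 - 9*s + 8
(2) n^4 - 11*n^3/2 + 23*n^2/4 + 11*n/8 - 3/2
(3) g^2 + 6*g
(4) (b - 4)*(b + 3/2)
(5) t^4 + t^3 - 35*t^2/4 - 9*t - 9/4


(1) = (s - 8)*(s - 1)
(2) = (n - 4)*(n - 3/2)*(n - 1/2)*(n + 1/2)
(3) = g*(g + 6)
(4) = b^2 - 5*b/2 - 6
(5) = (t - 3)*(t + 1/2)^2*(t + 3)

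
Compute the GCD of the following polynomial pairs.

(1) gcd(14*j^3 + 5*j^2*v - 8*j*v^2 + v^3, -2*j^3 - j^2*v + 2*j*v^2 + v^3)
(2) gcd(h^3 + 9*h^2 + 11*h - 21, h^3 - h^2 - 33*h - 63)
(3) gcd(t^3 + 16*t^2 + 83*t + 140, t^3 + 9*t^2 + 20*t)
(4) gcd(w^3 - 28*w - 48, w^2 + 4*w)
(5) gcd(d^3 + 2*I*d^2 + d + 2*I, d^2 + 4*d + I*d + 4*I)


(1) = j + v
(2) = gcd((h - 1)*(h + 3)*(h + 7), (h - 7)*(h + 3)^2) = h + 3
(3) = gcd((t + 4)*(t + 5)*(t + 7), t*(t + 4)*(t + 5)) = t^2 + 9*t + 20
(4) = gcd((w - 6)*(w + 2)*(w + 4), w*(w + 4)) = w + 4
(5) = gcd((d - I)*(d + I)*(d + 2*I), (d + 4)*(d + I)) = d + I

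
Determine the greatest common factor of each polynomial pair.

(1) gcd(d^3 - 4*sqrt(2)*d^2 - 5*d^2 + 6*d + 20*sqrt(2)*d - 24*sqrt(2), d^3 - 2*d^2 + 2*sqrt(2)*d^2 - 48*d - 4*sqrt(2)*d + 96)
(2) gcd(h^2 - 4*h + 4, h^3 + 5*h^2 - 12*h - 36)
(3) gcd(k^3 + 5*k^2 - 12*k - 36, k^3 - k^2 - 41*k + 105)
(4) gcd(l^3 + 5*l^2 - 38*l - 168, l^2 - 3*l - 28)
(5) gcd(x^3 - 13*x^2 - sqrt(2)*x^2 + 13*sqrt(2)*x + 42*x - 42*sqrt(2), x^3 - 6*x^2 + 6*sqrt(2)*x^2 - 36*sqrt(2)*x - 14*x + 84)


(1) = gcd((d - 3)*(d - 2)*(d - 4*sqrt(2)), (d - 2)*(d - 4*sqrt(2))*(d + 6*sqrt(2))) = d^2 + d*(-4*sqrt(2) - 2) + 8*sqrt(2)
(2) = gcd((h - 2)^2, (h - 3)*(h + 2)*(h + 6)) = 1
(3) = k - 3
(4) = l + 4
(5) = x^2 + x*(-6 - sqrt(2)) + 6*sqrt(2)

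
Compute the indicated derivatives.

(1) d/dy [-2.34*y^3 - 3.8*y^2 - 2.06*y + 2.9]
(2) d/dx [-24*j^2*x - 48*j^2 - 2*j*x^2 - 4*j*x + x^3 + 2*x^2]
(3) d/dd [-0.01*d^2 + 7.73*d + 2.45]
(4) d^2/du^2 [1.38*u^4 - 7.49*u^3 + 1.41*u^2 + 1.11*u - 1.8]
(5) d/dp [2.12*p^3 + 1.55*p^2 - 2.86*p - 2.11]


(1) = -7.02*y^2 - 7.6*y - 2.06
(2) = -24*j^2 - 4*j*x - 4*j + 3*x^2 + 4*x
(3) = 7.73 - 0.02*d
(4) = 16.56*u^2 - 44.94*u + 2.82
(5) = 6.36*p^2 + 3.1*p - 2.86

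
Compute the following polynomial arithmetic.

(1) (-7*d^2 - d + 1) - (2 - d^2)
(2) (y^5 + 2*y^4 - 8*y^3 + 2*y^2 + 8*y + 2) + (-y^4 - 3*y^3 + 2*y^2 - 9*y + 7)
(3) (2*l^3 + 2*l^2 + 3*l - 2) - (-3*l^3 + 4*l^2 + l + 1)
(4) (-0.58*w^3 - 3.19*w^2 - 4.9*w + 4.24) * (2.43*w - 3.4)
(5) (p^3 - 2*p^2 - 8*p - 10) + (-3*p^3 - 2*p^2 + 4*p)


(1) = -6*d^2 - d - 1
(2) = y^5 + y^4 - 11*y^3 + 4*y^2 - y + 9
(3) = 5*l^3 - 2*l^2 + 2*l - 3
(4) = -1.4094*w^4 - 5.7797*w^3 - 1.061*w^2 + 26.9632*w - 14.416
(5) = -2*p^3 - 4*p^2 - 4*p - 10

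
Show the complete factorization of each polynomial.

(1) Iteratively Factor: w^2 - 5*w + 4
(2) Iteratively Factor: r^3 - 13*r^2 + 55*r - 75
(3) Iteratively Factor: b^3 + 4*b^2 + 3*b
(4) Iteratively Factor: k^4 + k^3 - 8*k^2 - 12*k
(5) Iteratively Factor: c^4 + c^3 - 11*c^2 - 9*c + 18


(1) = (w - 4)*(w - 1)
(2) = (r - 3)*(r^2 - 10*r + 25) = (r - 5)*(r - 3)*(r - 5)
(3) = (b)*(b^2 + 4*b + 3) = b*(b + 3)*(b + 1)
(4) = (k + 2)*(k^3 - k^2 - 6*k) = (k + 2)^2*(k^2 - 3*k) = k*(k + 2)^2*(k - 3)
(5) = (c + 2)*(c^3 - c^2 - 9*c + 9) = (c - 3)*(c + 2)*(c^2 + 2*c - 3) = (c - 3)*(c + 2)*(c + 3)*(c - 1)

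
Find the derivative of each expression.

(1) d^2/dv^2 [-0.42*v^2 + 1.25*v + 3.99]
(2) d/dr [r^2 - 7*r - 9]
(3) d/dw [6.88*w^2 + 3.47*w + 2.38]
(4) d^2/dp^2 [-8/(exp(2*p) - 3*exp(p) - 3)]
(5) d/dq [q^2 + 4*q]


(1) = -0.840000000000000
(2) = 2*r - 7
(3) = 13.76*w + 3.47
(4) = 8*(2*(2*exp(p) - 3)^2*exp(p) + (4*exp(p) - 3)*(-exp(2*p) + 3*exp(p) + 3))*exp(p)/(-exp(2*p) + 3*exp(p) + 3)^3
(5) = 2*q + 4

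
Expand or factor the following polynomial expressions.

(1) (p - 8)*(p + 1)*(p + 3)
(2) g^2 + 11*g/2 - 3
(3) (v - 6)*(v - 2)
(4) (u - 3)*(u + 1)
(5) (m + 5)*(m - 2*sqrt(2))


(1) = p^3 - 4*p^2 - 29*p - 24
(2) = (g - 1/2)*(g + 6)
(3) = v^2 - 8*v + 12
(4) = u^2 - 2*u - 3
(5) = m^2 - 2*sqrt(2)*m + 5*m - 10*sqrt(2)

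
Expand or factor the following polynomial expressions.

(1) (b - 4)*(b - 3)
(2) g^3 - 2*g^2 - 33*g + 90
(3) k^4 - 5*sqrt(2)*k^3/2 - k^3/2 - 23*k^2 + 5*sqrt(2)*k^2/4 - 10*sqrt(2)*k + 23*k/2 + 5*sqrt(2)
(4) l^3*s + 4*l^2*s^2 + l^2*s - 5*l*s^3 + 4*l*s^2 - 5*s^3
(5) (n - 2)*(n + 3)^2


(1) = b^2 - 7*b + 12
(2) = (g - 5)*(g - 3)*(g + 6)
(3) = (k - 1/2)*(k - 5*sqrt(2))*(k + sqrt(2)/2)*(k + 2*sqrt(2))
(4) = (l - s)*(l + 5*s)*(l*s + s)
(5) = n^3 + 4*n^2 - 3*n - 18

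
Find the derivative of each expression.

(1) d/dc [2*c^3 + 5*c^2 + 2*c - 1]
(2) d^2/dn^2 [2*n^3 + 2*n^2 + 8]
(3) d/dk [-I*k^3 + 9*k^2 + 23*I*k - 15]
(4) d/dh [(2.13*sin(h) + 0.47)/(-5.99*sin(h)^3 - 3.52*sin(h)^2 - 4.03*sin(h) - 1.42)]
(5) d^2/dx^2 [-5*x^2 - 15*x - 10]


(1) = 6*c^2 + 10*c + 2
(2) = 12*n + 4
(3) = -3*I*k^2 + 18*k + 23*I
(4) = (25.5174*sin(h)^3 + 15.9435*sin(h)^2 + 3.3088*sin(h) - 1.1305)*cos(h)/(35.8801*sin(h)^6 + 42.1696*sin(h)^5 + 60.6698*sin(h)^4 + 45.3828*sin(h)^3 + 26.2377*sin(h)^2 + 11.4452*sin(h) + 2.0164)
(5) = -10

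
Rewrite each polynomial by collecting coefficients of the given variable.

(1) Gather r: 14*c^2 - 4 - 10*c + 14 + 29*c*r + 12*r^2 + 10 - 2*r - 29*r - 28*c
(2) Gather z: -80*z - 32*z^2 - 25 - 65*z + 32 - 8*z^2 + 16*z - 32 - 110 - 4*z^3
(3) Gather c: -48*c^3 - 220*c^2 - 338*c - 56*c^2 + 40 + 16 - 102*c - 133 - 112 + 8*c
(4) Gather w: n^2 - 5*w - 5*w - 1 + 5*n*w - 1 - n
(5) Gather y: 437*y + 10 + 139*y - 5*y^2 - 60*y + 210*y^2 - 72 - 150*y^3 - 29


(1) = 14*c^2 - 38*c + 12*r^2 + r*(29*c - 31) + 20
(2) = -4*z^3 - 40*z^2 - 129*z - 135
(3) = -48*c^3 - 276*c^2 - 432*c - 189
(4) = n^2 - n + w*(5*n - 10) - 2
(5) = -150*y^3 + 205*y^2 + 516*y - 91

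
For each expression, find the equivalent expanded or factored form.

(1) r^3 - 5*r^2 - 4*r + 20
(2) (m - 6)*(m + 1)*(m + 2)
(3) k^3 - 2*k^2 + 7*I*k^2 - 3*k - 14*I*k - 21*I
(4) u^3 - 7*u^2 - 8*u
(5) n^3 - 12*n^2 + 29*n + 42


(1) = (r - 5)*(r - 2)*(r + 2)
(2) = m^3 - 3*m^2 - 16*m - 12
(3) = (k - 3)*(k + 1)*(k + 7*I)
(4) = u*(u - 8)*(u + 1)
(5) = (n - 7)*(n - 6)*(n + 1)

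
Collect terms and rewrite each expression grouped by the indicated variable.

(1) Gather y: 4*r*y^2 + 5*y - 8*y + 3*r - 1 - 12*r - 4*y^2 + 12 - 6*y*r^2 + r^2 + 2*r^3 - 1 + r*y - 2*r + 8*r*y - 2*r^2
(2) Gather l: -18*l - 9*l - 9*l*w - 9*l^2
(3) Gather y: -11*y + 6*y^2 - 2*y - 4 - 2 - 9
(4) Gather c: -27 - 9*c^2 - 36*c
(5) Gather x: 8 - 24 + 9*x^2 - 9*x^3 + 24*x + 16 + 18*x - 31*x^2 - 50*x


(1) = 2*r^3 - r^2 - 11*r + y^2*(4*r - 4) + y*(-6*r^2 + 9*r - 3) + 10
(2) = -9*l^2 + l*(-9*w - 27)
(3) = 6*y^2 - 13*y - 15
(4) = -9*c^2 - 36*c - 27
(5) = -9*x^3 - 22*x^2 - 8*x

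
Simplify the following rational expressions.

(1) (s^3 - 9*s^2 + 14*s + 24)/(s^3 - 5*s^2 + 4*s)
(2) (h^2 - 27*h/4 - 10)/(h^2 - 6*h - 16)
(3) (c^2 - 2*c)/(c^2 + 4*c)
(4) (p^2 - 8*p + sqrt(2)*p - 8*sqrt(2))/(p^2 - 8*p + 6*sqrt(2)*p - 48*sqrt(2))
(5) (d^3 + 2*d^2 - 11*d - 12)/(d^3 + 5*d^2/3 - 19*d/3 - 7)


(1) = (s^2 - 5*s - 6)/(s^2 - s)
(2) = (4*h + 5)/(4*h + 8)
(3) = (c - 2)/(c + 4)
(4) = (p + sqrt(2))/(p + 6*sqrt(2))
(5) = (3*d^2 + 3*d - 36)/(3*d^2 + 2*d - 21)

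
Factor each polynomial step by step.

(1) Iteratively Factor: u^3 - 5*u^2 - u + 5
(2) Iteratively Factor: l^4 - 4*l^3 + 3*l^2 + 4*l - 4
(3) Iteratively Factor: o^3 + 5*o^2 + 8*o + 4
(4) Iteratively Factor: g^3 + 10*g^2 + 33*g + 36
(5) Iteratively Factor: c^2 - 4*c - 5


(1) = (u - 1)*(u^2 - 4*u - 5) = (u - 5)*(u - 1)*(u + 1)
(2) = (l - 2)*(l^3 - 2*l^2 - l + 2) = (l - 2)*(l - 1)*(l^2 - l - 2) = (l - 2)*(l - 1)*(l + 1)*(l - 2)
(3) = (o + 2)*(o^2 + 3*o + 2) = (o + 1)*(o + 2)*(o + 2)
(4) = (g + 3)*(g^2 + 7*g + 12) = (g + 3)*(g + 4)*(g + 3)
(5) = (c + 1)*(c - 5)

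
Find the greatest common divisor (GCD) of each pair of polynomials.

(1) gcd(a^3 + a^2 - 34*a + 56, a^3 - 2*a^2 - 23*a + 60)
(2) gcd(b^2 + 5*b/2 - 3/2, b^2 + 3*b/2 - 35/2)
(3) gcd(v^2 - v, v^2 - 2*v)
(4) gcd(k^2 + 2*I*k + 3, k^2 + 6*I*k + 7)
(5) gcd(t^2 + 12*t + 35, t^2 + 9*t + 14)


(1) = a - 4
(2) = 1
(3) = gcd(v*(v - 1), v*(v - 2)) = v
(4) = k - I
(5) = t + 7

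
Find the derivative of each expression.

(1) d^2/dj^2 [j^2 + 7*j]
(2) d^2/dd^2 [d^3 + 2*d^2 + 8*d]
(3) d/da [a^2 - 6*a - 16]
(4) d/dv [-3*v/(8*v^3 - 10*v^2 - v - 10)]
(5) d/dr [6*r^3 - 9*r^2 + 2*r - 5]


(1) = 2
(2) = 6*d + 4
(3) = 2*a - 6
(4) = 6*(8*v^3 - 5*v^2 + 5)/(64*v^6 - 160*v^5 + 84*v^4 - 140*v^3 + 201*v^2 + 20*v + 100)
(5) = 18*r^2 - 18*r + 2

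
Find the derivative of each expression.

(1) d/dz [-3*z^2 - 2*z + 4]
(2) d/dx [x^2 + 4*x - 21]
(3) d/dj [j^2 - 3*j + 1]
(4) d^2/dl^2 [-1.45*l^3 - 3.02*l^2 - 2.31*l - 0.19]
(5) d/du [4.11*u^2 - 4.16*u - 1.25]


(1) = -6*z - 2
(2) = 2*x + 4
(3) = 2*j - 3
(4) = -8.7*l - 6.04
(5) = 8.22*u - 4.16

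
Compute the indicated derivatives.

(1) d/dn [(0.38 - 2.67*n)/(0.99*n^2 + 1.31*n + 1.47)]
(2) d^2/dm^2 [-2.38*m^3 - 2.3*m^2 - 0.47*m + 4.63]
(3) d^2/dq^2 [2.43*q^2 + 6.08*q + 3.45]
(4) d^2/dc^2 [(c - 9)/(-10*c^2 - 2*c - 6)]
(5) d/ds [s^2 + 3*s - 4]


(1) = (2.6433*n^2 - 0.7524*n - 4.4227)/(0.9801*n^4 + 2.5938*n^3 + 4.6267*n^2 + 3.8514*n + 2.1609)
(2) = -14.28*m - 4.6
(3) = 4.86000000000000
(4) = (-(c - 9)*(10*c + 1)^2 + (15*c - 44)*(5*c^2 + c + 3))/(5*c^2 + c + 3)^3
(5) = 2*s + 3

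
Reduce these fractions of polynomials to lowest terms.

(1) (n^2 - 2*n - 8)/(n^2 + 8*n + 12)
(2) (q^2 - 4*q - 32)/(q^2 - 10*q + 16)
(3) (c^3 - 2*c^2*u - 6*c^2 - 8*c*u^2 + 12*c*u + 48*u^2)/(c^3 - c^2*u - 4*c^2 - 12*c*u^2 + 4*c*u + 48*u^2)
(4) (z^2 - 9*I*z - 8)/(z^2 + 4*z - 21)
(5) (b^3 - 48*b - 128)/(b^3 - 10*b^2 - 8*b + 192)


(1) = (n - 4)/(n + 6)
(2) = (q + 4)/(q - 2)
(3) = (c^2 + 2*c*u - 6*c - 12*u)/(c^2 + 3*c*u - 4*c - 12*u)
(4) = (z^2 - 9*I*z - 8)/(z^2 + 4*z - 21)
(5) = (b + 4)/(b - 6)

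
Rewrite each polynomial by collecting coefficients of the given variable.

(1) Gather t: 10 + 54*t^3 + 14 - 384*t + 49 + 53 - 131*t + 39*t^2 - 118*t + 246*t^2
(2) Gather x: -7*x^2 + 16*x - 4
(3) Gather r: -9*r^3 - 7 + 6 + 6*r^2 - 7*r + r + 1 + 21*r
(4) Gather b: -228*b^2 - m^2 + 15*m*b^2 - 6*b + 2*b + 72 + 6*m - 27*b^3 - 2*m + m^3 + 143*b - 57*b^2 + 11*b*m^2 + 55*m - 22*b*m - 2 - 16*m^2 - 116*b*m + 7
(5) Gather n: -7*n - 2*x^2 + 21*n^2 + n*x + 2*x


(1) = 54*t^3 + 285*t^2 - 633*t + 126
(2) = -7*x^2 + 16*x - 4
(3) = -9*r^3 + 6*r^2 + 15*r
(4) = -27*b^3 + b^2*(15*m - 285) + b*(11*m^2 - 138*m + 139) + m^3 - 17*m^2 + 59*m + 77
(5) = 21*n^2 + n*(x - 7) - 2*x^2 + 2*x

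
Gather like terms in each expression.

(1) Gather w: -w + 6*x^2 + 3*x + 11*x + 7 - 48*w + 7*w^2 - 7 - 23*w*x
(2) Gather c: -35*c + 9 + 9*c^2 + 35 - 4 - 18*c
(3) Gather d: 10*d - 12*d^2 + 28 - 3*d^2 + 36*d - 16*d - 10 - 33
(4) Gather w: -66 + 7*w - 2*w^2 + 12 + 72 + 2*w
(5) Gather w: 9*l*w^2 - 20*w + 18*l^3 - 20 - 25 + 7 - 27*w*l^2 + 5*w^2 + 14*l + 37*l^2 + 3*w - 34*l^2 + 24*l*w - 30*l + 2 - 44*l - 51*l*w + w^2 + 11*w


(1) = 7*w^2 + w*(-23*x - 49) + 6*x^2 + 14*x
(2) = 9*c^2 - 53*c + 40
(3) = -15*d^2 + 30*d - 15
(4) = -2*w^2 + 9*w + 18
(5) = 18*l^3 + 3*l^2 - 60*l + w^2*(9*l + 6) + w*(-27*l^2 - 27*l - 6) - 36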